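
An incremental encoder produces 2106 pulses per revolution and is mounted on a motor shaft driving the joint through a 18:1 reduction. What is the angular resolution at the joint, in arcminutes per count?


counts per rev = 2106
effective counts at joint = 2106 * 18 = 37908
resolution = 360*60 / 37908
= 0.5698 arcmin/count


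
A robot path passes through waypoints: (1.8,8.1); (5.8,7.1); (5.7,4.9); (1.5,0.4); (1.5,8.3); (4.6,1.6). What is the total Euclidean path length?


Segment lengths:
  seg1 = sqrt((4.0)^2 + (-1.0)^2) = 4.1231
  seg2 = sqrt((-0.1)^2 + (-2.2)^2) = 2.2023
  seg3 = sqrt((-4.2)^2 + (-4.5)^2) = 6.1555
  seg4 = sqrt((0.0)^2 + (7.9)^2) = 7.9
  seg5 = sqrt((3.1)^2 + (-6.7)^2) = 7.3824
Total = 27.7633


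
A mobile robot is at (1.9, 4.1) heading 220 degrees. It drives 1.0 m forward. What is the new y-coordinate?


y_new = y0 + d*sin(theta)
= 4.1 + 1.0*sin(220)
= 4.1 + -0.6428
= 3.4572


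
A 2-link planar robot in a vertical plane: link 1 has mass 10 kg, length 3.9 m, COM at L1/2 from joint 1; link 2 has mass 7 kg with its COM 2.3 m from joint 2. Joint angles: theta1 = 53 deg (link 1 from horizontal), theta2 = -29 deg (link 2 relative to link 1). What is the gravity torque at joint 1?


Horizontal distance from joint 1 to link-1 COM:
  x_c1 = (L1/2)*cos(t1) = 1.95 * 0.6018 = 1.1735 m
Horizontal distance from joint 1 to link-2 COM:
  x_c2 = L1*cos(t1) + Lc2*cos(t1+t2)
       = 3.9*0.6018 + 2.3*0.9135 = 4.4482 m
tau1 = m1*g*x_c1 + m2*g*x_c2
     = 10*9.81*1.1735 + 7*9.81*4.4482
     = 115.1242 + 305.4602
     = 420.5844 Nm


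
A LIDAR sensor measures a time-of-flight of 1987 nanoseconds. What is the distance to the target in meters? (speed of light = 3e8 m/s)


tof = 1987 ns = 1.987e-06 s
dist = c * tof / 2
= 3e8 * 1.987e-06 / 2
= 298.05 m


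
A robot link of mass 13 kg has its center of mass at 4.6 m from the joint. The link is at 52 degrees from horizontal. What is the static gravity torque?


tau = m*g*L*cos(angle)
= 13 * 9.81 * 4.6 * cos(52 deg)
= 13 * 9.81 * 4.6 * 0.6157
= 361.1704 Nm


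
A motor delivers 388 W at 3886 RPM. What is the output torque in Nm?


omega = 3886 * 2*pi/60 = 406.941 rad/s
tau = P / omega = 388 / 406.941
= 0.9535 Nm


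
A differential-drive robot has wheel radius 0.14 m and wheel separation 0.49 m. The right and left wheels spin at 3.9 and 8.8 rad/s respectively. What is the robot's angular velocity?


vR = r*wR = 0.14*3.9 = 0.546 m/s
vL = r*wL = 0.14*8.8 = 1.232 m/s
v = (vR+vL)/2 = 0.889 m/s
omega = (vR-vL)/L = -1.4 rad/s
angular velocity = -1.4 rad/s


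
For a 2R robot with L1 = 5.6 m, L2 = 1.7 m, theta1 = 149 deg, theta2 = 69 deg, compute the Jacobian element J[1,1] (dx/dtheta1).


J[1,1] = -L1*sin(t1) - L2*sin(t1+t2)
= -5.6*sin(149) - 1.7*sin(218)
= -1.8376


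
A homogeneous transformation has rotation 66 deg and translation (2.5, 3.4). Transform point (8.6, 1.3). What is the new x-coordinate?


x' = cos(theta)*px - sin(theta)*py + tx
= 0.4067*8.6 - 0.9135*1.3 + 2.5
= 4.8103


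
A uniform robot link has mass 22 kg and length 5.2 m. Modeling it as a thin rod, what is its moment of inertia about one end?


I = (1/3) * m * L^2
= (1/3) * 22 * 5.2^2
= 0.333333 * 22 * 27.04
= 198.2933 kg*m^2


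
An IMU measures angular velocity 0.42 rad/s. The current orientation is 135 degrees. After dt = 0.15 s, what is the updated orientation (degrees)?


delta_theta = w * dt = 0.42 * 0.15 = 0.063 rad
= 3.6096 deg
theta_new = 135 + 3.6096 = 138.6096 deg


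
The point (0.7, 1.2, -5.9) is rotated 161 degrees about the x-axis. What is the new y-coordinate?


Rotation about x-axis: y' = y*cos(theta) - z*sin(theta)
= 1.2 * -0.9455 - -5.9 * 0.3256
= 0.7862


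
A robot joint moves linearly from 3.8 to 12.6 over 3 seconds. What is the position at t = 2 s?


s = t/T = 2/3 = 0.6667
p(t) = p0 + (pf-p0)*s
= 3.8 + (12.6 - 3.8) * 0.6667
= 9.6667


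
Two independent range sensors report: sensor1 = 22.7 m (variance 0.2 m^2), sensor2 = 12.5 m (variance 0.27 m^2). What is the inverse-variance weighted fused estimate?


w1 = (1/var1) / (1/var1 + 1/var2)
   = 5.0 / (5.0 + 3.7037) = 0.5745
w2 = 1 - w1 = 0.4255
fused = w1*s1 + w2*s2 = 13.0404 + 5.3191
= 18.3596 m


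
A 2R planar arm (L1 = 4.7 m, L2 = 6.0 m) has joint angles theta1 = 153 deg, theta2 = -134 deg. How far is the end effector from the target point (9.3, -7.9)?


End effector via forward kinematics:
x = L1*cos(t1) + L2*cos(t1+t2) = 1.4854
y = L1*sin(t1) + L2*sin(t1+t2) = 4.0872
Distance to target:
d = sqrt((9.3 - 1.4854)^2 + (-7.9 - 4.0872)^2)
= sqrt(61.0683 + 143.6921)
= 14.3095 m


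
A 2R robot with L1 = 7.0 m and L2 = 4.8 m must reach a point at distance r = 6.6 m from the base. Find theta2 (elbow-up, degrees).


cos(theta2) = (r^2 - L1^2 - L2^2) / (2*L1*L2)
cos(theta2) = (43.56 - 49.0 - 23.04) / 67.2
cos(theta2) = -0.42381
theta2 = 115.0753 degrees


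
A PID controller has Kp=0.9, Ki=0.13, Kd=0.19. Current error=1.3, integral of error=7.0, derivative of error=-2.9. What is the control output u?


u = Kp*e + Ki*int(e) + Kd*de/dt
= 0.9*1.3 + 0.13*7.0 + 0.19*(-2.9)
= 1.17 + 0.91 + -0.551
= 1.529


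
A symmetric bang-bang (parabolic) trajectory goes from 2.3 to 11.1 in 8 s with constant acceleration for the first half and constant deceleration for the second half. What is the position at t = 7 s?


Symmetric rest-to-rest: each phase covers (pf-p0)/2 in time T/2. 0.5*a*(T/2)^2 = (pf-p0)/2 => a = 4*(pf-p0)/T^2
a = 4*(11.1-2.3)/8^2 = 0.55
t = 7 is in the deceleration phase (t > T/2).
p = pf - 0.5*a*(T-t)^2 = 11.1 - 0.5*0.55*1^2
= 10.825


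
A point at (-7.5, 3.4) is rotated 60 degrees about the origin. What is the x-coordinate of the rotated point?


x' = x*cos(theta) - y*sin(theta)
cos(60 deg) = 0.5, sin(60 deg) = 0.866
x' = -7.5 * 0.5 - 3.4 * 0.866
= -3.75 - 2.9445
= -6.6945


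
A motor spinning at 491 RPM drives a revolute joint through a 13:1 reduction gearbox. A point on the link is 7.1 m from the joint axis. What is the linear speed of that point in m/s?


omega_motor = 491 * 2*pi/60 = 51.4174 rad/s
omega_joint = omega_motor / 13 = 3.9552 rad/s
v = omega_joint * r = 3.9552 * 7.1
= 28.0818 m/s


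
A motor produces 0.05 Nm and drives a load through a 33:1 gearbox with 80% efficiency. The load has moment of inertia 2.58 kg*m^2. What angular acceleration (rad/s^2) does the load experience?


tau_out = tau_motor * N * eta
= 0.05 * 33 * 0.8 = 1.32 Nm
alpha = tau_out / I = 1.32 / 2.58
= 0.5116 rad/s^2


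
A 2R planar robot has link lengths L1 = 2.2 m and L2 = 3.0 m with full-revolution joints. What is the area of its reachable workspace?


r_max = L1 + L2 = 5.2 m
r_min = |L1 - L2| = 0.8 m
Area = pi*(r_max^2 - r_min^2)
= pi*(27.04 - 0.64)
= pi * 26.4
= 82.938 m^2


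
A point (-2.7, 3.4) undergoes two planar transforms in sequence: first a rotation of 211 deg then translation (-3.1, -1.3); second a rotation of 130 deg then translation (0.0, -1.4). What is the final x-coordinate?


After transform 1:
x1 = cos(211)*-2.7 - sin(211)*3.4 + -3.1 = 0.9655
y1 = sin(211)*-2.7 + cos(211)*3.4 + -1.3 = -2.8238
After transform 2:
x2 = cos(130)*0.9655 - sin(130)*-2.8238 + 0.0
= 1.5425


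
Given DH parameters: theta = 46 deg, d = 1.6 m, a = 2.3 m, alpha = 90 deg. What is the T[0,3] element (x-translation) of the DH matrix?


T[0,3] = a * cos(theta)
= 2.3 * cos(46 deg)
= 2.3 * 0.6947
= 1.5977


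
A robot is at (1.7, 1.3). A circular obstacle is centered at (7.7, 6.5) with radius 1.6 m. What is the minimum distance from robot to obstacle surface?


center_dist = sqrt((1.7-7.7)^2 + (1.3-6.5)^2)
= sqrt(36.0 + 27.04)
= 7.9398
min_dist = center_dist - radius = 7.9398 - 1.6 = 6.3398 m


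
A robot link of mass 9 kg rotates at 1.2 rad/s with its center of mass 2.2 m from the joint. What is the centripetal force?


F = m * omega^2 * r
= 9 * 1.2^2 * 2.2
= 9 * 1.44 * 2.2
= 28.512 N


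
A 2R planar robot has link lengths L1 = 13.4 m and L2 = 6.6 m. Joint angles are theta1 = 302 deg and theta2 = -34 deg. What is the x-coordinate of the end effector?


Convert angles to radians: theta1 = 5.2709, theta2 = -0.5934
x = L1*cos(theta1) + L2*cos(theta1+theta2)
x = 7.1009 + -0.2303
x = 6.8706


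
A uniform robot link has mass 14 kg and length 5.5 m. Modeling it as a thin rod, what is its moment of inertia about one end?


I = (1/3) * m * L^2
= (1/3) * 14 * 5.5^2
= 0.333333 * 14 * 30.25
= 141.1667 kg*m^2


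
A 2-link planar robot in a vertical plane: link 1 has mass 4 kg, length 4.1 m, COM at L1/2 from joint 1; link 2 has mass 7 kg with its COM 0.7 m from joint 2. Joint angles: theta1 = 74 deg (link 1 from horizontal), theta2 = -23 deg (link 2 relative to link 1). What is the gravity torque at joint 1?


Horizontal distance from joint 1 to link-1 COM:
  x_c1 = (L1/2)*cos(t1) = 2.05 * 0.2756 = 0.5651 m
Horizontal distance from joint 1 to link-2 COM:
  x_c2 = L1*cos(t1) + Lc2*cos(t1+t2)
       = 4.1*0.2756 + 0.7*0.6293 = 1.5706 m
tau1 = m1*g*x_c1 + m2*g*x_c2
     = 4*9.81*0.5651 + 7*9.81*1.5706
     = 22.1728 + 107.8557
     = 130.0285 Nm


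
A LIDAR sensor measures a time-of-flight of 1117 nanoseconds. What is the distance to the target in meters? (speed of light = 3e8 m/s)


tof = 1117 ns = 1.117e-06 s
dist = c * tof / 2
= 3e8 * 1.117e-06 / 2
= 167.55 m


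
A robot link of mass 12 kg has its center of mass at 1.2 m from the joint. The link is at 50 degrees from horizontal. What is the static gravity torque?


tau = m*g*L*cos(angle)
= 12 * 9.81 * 1.2 * cos(50 deg)
= 12 * 9.81 * 1.2 * 0.6428
= 90.8027 Nm


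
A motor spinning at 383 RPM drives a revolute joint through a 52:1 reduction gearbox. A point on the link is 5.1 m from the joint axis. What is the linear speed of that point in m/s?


omega_motor = 383 * 2*pi/60 = 40.1077 rad/s
omega_joint = omega_motor / 52 = 0.7713 rad/s
v = omega_joint * r = 0.7713 * 5.1
= 3.9336 m/s


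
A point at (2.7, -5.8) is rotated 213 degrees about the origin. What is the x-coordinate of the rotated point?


x' = x*cos(theta) - y*sin(theta)
cos(213 deg) = -0.8387, sin(213 deg) = -0.5446
x' = 2.7 * -0.8387 - -5.8 * -0.5446
= -2.2644 - 3.1589
= -5.4233


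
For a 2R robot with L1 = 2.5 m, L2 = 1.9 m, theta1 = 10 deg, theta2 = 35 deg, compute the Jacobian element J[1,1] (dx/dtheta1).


J[1,1] = -L1*sin(t1) - L2*sin(t1+t2)
= -2.5*sin(10) - 1.9*sin(45)
= -1.7776


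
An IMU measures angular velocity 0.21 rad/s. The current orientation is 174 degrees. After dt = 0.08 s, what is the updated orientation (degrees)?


delta_theta = w * dt = 0.21 * 0.08 = 0.0168 rad
= 0.9626 deg
theta_new = 174 + 0.9626 = 174.9626 deg


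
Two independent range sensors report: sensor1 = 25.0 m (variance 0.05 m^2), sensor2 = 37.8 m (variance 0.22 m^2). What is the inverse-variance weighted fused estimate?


w1 = (1/var1) / (1/var1 + 1/var2)
   = 20.0 / (20.0 + 4.5455) = 0.8148
w2 = 1 - w1 = 0.1852
fused = w1*s1 + w2*s2 = 20.3704 + 7.0
= 27.3704 m


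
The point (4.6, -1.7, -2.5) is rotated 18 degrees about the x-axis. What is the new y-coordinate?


Rotation about x-axis: y' = y*cos(theta) - z*sin(theta)
= -1.7 * 0.9511 - -2.5 * 0.309
= -0.8443


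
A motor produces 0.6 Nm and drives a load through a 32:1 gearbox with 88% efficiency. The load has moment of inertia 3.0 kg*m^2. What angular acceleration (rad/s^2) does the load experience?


tau_out = tau_motor * N * eta
= 0.6 * 32 * 0.88 = 16.896 Nm
alpha = tau_out / I = 16.896 / 3.0
= 5.632 rad/s^2


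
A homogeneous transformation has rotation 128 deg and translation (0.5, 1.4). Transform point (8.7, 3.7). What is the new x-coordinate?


x' = cos(theta)*px - sin(theta)*py + tx
= -0.6157*8.7 - 0.788*3.7 + 0.5
= -7.7719


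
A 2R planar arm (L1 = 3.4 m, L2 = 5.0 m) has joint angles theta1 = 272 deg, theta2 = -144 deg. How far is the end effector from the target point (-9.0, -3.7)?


End effector via forward kinematics:
x = L1*cos(t1) + L2*cos(t1+t2) = -2.9596
y = L1*sin(t1) + L2*sin(t1+t2) = 0.5421
Distance to target:
d = sqrt((-9.0 - -2.9596)^2 + (-3.7 - 0.5421)^2)
= sqrt(36.4858 + 17.9956)
= 7.3812 m


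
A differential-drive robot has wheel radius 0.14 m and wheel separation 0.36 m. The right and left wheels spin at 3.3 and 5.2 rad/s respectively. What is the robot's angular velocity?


vR = r*wR = 0.14*3.3 = 0.462 m/s
vL = r*wL = 0.14*5.2 = 0.728 m/s
v = (vR+vL)/2 = 0.595 m/s
omega = (vR-vL)/L = -0.7389 rad/s
angular velocity = -0.7389 rad/s


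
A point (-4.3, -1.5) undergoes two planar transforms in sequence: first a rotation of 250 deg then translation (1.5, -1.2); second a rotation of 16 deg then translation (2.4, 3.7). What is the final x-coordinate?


After transform 1:
x1 = cos(250)*-4.3 - sin(250)*-1.5 + 1.5 = 1.5611
y1 = sin(250)*-4.3 + cos(250)*-1.5 + -1.2 = 3.3537
After transform 2:
x2 = cos(16)*1.5611 - sin(16)*3.3537 + 2.4
= 2.9763


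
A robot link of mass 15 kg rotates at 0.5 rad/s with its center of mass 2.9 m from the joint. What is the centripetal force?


F = m * omega^2 * r
= 15 * 0.5^2 * 2.9
= 15 * 0.25 * 2.9
= 10.875 N


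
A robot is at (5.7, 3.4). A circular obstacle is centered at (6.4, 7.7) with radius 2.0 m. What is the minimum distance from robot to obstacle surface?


center_dist = sqrt((5.7-6.4)^2 + (3.4-7.7)^2)
= sqrt(0.49 + 18.49)
= 4.3566
min_dist = center_dist - radius = 4.3566 - 2.0 = 2.3566 m


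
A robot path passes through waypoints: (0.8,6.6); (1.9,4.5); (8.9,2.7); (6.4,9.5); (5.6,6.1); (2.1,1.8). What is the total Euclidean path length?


Segment lengths:
  seg1 = sqrt((1.1)^2 + (-2.1)^2) = 2.3707
  seg2 = sqrt((7.0)^2 + (-1.8)^2) = 7.2277
  seg3 = sqrt((-2.5)^2 + (6.8)^2) = 7.245
  seg4 = sqrt((-0.8)^2 + (-3.4)^2) = 3.4928
  seg5 = sqrt((-3.5)^2 + (-4.3)^2) = 5.5444
Total = 25.8806


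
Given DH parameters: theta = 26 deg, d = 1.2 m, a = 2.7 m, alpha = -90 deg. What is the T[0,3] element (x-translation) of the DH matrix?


T[0,3] = a * cos(theta)
= 2.7 * cos(26 deg)
= 2.7 * 0.8988
= 2.4267


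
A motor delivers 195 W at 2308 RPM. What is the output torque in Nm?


omega = 2308 * 2*pi/60 = 241.6932 rad/s
tau = P / omega = 195 / 241.6932
= 0.8068 Nm


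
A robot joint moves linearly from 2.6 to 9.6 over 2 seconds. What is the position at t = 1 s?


s = t/T = 1/2 = 0.5
p(t) = p0 + (pf-p0)*s
= 2.6 + (9.6 - 2.6) * 0.5
= 6.1


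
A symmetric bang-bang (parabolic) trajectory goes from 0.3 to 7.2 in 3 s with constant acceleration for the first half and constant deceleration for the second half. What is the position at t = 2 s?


Symmetric rest-to-rest: each phase covers (pf-p0)/2 in time T/2. 0.5*a*(T/2)^2 = (pf-p0)/2 => a = 4*(pf-p0)/T^2
a = 4*(7.2-0.3)/3^2 = 3.0667
t = 2 is in the deceleration phase (t > T/2).
p = pf - 0.5*a*(T-t)^2 = 7.2 - 0.5*3.0667*1^2
= 5.6667


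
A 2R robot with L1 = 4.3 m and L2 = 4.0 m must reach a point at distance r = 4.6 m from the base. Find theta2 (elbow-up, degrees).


cos(theta2) = (r^2 - L1^2 - L2^2) / (2*L1*L2)
cos(theta2) = (21.16 - 18.49 - 16.0) / 34.4
cos(theta2) = -0.3875
theta2 = 112.799 degrees


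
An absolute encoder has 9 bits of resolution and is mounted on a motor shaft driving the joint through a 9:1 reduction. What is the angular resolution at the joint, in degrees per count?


counts = 2^9 = 512
effective counts at joint = 512 * 9 = 4608
resolution = 360 / 4608
= 0.0781 deg/count


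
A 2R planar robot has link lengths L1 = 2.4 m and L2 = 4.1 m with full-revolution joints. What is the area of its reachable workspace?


r_max = L1 + L2 = 6.5 m
r_min = |L1 - L2| = 1.7 m
Area = pi*(r_max^2 - r_min^2)
= pi*(42.25 - 2.89)
= pi * 39.36
= 123.6531 m^2


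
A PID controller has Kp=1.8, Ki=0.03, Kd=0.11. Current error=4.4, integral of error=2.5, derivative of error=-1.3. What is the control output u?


u = Kp*e + Ki*int(e) + Kd*de/dt
= 1.8*4.4 + 0.03*2.5 + 0.11*(-1.3)
= 7.92 + 0.075 + -0.143
= 7.852


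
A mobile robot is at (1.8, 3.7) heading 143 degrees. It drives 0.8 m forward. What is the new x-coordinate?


x_new = x0 + d*cos(theta)
= 1.8 + 0.8*cos(143)
= 1.8 + -0.6389
= 1.1611


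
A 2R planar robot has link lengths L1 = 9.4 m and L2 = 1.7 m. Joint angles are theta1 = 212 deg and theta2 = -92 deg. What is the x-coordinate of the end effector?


Convert angles to radians: theta1 = 3.7001, theta2 = -1.6057
x = L1*cos(theta1) + L2*cos(theta1+theta2)
x = -7.9717 + -0.85
x = -8.8217


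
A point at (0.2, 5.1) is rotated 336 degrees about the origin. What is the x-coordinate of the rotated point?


x' = x*cos(theta) - y*sin(theta)
cos(336 deg) = 0.9135, sin(336 deg) = -0.4067
x' = 0.2 * 0.9135 - 5.1 * -0.4067
= 0.1827 - -2.0744
= 2.2571


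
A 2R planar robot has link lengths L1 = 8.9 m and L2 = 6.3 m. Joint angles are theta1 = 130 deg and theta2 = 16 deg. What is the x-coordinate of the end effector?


Convert angles to radians: theta1 = 2.2689, theta2 = 0.2793
x = L1*cos(theta1) + L2*cos(theta1+theta2)
x = -5.7208 + -5.2229
x = -10.9437


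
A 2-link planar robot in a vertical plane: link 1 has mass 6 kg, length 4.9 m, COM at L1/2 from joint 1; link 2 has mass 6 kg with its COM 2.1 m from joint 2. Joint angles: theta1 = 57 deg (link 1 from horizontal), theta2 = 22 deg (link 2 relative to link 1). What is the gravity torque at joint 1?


Horizontal distance from joint 1 to link-1 COM:
  x_c1 = (L1/2)*cos(t1) = 2.45 * 0.5446 = 1.3344 m
Horizontal distance from joint 1 to link-2 COM:
  x_c2 = L1*cos(t1) + Lc2*cos(t1+t2)
       = 4.9*0.5446 + 2.1*0.1908 = 3.0694 m
tau1 = m1*g*x_c1 + m2*g*x_c2
     = 6*9.81*1.3344 + 6*9.81*3.0694
     = 78.5408 + 180.6667
     = 259.2074 Nm


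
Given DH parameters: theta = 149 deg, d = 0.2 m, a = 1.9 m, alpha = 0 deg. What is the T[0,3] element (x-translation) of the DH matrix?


T[0,3] = a * cos(theta)
= 1.9 * cos(149 deg)
= 1.9 * -0.8572
= -1.6286


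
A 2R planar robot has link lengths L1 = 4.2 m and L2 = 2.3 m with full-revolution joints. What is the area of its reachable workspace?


r_max = L1 + L2 = 6.5 m
r_min = |L1 - L2| = 1.9 m
Area = pi*(r_max^2 - r_min^2)
= pi*(42.25 - 3.61)
= pi * 38.64
= 121.3911 m^2


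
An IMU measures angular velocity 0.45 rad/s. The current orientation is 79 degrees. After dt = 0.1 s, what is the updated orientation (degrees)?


delta_theta = w * dt = 0.45 * 0.1 = 0.045 rad
= 2.5783 deg
theta_new = 79 + 2.5783 = 81.5783 deg


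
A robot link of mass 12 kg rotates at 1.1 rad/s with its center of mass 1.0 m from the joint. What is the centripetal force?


F = m * omega^2 * r
= 12 * 1.1^2 * 1.0
= 12 * 1.21 * 1.0
= 14.52 N


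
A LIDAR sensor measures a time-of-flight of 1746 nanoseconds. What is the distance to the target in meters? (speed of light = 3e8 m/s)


tof = 1746 ns = 1.746e-06 s
dist = c * tof / 2
= 3e8 * 1.746e-06 / 2
= 261.9 m


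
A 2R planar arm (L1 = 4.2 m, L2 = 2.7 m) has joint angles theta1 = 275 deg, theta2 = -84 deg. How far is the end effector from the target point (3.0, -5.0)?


End effector via forward kinematics:
x = L1*cos(t1) + L2*cos(t1+t2) = -2.2843
y = L1*sin(t1) + L2*sin(t1+t2) = -4.6992
Distance to target:
d = sqrt((3.0 - -2.2843)^2 + (-5.0 - -4.6992)^2)
= sqrt(27.9242 + 0.0905)
= 5.2929 m


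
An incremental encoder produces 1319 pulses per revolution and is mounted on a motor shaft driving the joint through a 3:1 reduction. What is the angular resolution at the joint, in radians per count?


counts per rev = 1319
effective counts at joint = 1319 * 3 = 3957
resolution = 2*pi / 3957
= 0.0016 rad/count


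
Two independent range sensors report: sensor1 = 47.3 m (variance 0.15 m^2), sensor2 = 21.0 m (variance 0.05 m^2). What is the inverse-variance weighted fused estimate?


w1 = (1/var1) / (1/var1 + 1/var2)
   = 6.6667 / (6.6667 + 20.0) = 0.25
w2 = 1 - w1 = 0.75
fused = w1*s1 + w2*s2 = 11.825 + 15.75
= 27.575 m


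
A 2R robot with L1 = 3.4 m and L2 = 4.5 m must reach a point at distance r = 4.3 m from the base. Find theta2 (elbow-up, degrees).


cos(theta2) = (r^2 - L1^2 - L2^2) / (2*L1*L2)
cos(theta2) = (18.49 - 11.56 - 20.25) / 30.6
cos(theta2) = -0.435294
theta2 = 115.804 degrees


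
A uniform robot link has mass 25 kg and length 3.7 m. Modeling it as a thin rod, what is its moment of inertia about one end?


I = (1/3) * m * L^2
= (1/3) * 25 * 3.7^2
= 0.333333 * 25 * 13.69
= 114.0833 kg*m^2


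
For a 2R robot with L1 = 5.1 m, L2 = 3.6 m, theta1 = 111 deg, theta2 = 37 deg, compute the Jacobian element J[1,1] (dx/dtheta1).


J[1,1] = -L1*sin(t1) - L2*sin(t1+t2)
= -5.1*sin(111) - 3.6*sin(148)
= -6.669


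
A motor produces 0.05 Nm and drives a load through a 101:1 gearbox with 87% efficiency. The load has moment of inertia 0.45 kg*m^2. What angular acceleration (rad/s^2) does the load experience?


tau_out = tau_motor * N * eta
= 0.05 * 101 * 0.87 = 4.3935 Nm
alpha = tau_out / I = 4.3935 / 0.45
= 9.7633 rad/s^2


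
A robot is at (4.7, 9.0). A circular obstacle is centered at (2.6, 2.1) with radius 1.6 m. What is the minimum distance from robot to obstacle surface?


center_dist = sqrt((4.7-2.6)^2 + (9.0-2.1)^2)
= sqrt(4.41 + 47.61)
= 7.2125
min_dist = center_dist - radius = 7.2125 - 1.6 = 5.6125 m


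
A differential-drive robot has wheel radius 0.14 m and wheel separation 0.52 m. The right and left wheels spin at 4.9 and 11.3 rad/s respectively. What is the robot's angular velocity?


vR = r*wR = 0.14*4.9 = 0.686 m/s
vL = r*wL = 0.14*11.3 = 1.582 m/s
v = (vR+vL)/2 = 1.134 m/s
omega = (vR-vL)/L = -1.7231 rad/s
angular velocity = -1.7231 rad/s


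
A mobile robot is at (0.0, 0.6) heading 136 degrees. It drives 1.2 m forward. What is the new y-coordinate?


y_new = y0 + d*sin(theta)
= 0.6 + 1.2*sin(136)
= 0.6 + 0.8336
= 1.4336


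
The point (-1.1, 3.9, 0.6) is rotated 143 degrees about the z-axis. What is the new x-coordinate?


Rotation about z-axis: x' = x*cos(theta) - y*sin(theta)
= -1.1 * -0.7986 - 3.9 * 0.6018
= -1.4686


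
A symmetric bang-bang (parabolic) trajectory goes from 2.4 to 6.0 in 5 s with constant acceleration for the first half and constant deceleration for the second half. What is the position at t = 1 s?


Symmetric rest-to-rest: each phase covers (pf-p0)/2 in time T/2. 0.5*a*(T/2)^2 = (pf-p0)/2 => a = 4*(pf-p0)/T^2
a = 4*(6.0-2.4)/5^2 = 0.576
t = 1 is in the acceleration phase (t <= T/2).
p = p0 + 0.5*a*t^2 = 2.4 + 0.5*0.576*1^2
= 2.688


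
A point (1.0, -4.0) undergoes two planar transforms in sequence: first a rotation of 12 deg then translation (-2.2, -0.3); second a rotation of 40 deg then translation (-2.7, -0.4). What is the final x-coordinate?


After transform 1:
x1 = cos(12)*1.0 - sin(12)*-4.0 + -2.2 = -0.3902
y1 = sin(12)*1.0 + cos(12)*-4.0 + -0.3 = -4.0047
After transform 2:
x2 = cos(40)*-0.3902 - sin(40)*-4.0047 + -2.7
= -0.4248


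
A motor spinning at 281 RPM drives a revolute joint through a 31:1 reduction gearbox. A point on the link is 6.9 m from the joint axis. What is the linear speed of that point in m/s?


omega_motor = 281 * 2*pi/60 = 29.4263 rad/s
omega_joint = omega_motor / 31 = 0.9492 rad/s
v = omega_joint * r = 0.9492 * 6.9
= 6.5497 m/s


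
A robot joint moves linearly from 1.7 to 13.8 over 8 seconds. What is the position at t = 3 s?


s = t/T = 3/8 = 0.375
p(t) = p0 + (pf-p0)*s
= 1.7 + (13.8 - 1.7) * 0.375
= 6.2375


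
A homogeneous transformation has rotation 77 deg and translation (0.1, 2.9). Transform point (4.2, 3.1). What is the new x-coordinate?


x' = cos(theta)*px - sin(theta)*py + tx
= 0.225*4.2 - 0.9744*3.1 + 0.1
= -1.9758


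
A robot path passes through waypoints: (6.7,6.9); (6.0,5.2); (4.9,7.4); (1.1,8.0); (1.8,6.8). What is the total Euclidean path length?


Segment lengths:
  seg1 = sqrt((-0.7)^2 + (-1.7)^2) = 1.8385
  seg2 = sqrt((-1.1)^2 + (2.2)^2) = 2.4597
  seg3 = sqrt((-3.8)^2 + (0.6)^2) = 3.8471
  seg4 = sqrt((0.7)^2 + (-1.2)^2) = 1.3892
Total = 9.5345


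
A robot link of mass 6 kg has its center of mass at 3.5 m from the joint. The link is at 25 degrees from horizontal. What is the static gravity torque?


tau = m*g*L*cos(angle)
= 6 * 9.81 * 3.5 * cos(25 deg)
= 6 * 9.81 * 3.5 * 0.9063
= 186.7085 Nm


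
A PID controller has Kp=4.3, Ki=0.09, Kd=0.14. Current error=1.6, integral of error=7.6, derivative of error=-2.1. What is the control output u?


u = Kp*e + Ki*int(e) + Kd*de/dt
= 4.3*1.6 + 0.09*7.6 + 0.14*(-2.1)
= 6.88 + 0.684 + -0.294
= 7.27


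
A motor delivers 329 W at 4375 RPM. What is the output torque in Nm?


omega = 4375 * 2*pi/60 = 458.1489 rad/s
tau = P / omega = 329 / 458.1489
= 0.7181 Nm


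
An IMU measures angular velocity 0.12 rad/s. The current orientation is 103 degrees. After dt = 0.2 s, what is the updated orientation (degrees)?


delta_theta = w * dt = 0.12 * 0.2 = 0.024 rad
= 1.3751 deg
theta_new = 103 + 1.3751 = 104.3751 deg


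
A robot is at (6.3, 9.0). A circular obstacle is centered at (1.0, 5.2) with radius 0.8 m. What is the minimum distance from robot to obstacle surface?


center_dist = sqrt((6.3-1.0)^2 + (9.0-5.2)^2)
= sqrt(28.09 + 14.44)
= 6.5215
min_dist = center_dist - radius = 6.5215 - 0.8 = 5.7215 m


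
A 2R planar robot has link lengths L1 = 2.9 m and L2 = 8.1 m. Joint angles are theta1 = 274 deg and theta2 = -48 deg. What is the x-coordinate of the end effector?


Convert angles to radians: theta1 = 4.7822, theta2 = -0.8378
x = L1*cos(theta1) + L2*cos(theta1+theta2)
x = 0.2023 + -5.6267
x = -5.4244


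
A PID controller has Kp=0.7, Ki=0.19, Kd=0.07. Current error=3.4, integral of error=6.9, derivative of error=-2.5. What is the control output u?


u = Kp*e + Ki*int(e) + Kd*de/dt
= 0.7*3.4 + 0.19*6.9 + 0.07*(-2.5)
= 2.38 + 1.311 + -0.175
= 3.516


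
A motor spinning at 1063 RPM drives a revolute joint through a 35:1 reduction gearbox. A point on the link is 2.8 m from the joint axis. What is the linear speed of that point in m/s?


omega_motor = 1063 * 2*pi/60 = 111.3171 rad/s
omega_joint = omega_motor / 35 = 3.1805 rad/s
v = omega_joint * r = 3.1805 * 2.8
= 8.9054 m/s


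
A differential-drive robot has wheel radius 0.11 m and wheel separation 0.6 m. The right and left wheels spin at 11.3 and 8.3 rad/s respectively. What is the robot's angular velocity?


vR = r*wR = 0.11*11.3 = 1.243 m/s
vL = r*wL = 0.11*8.3 = 0.913 m/s
v = (vR+vL)/2 = 1.078 m/s
omega = (vR-vL)/L = 0.55 rad/s
angular velocity = 0.55 rad/s


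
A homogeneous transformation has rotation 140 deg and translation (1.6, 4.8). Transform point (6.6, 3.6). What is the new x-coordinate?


x' = cos(theta)*px - sin(theta)*py + tx
= -0.766*6.6 - 0.6428*3.6 + 1.6
= -5.7699


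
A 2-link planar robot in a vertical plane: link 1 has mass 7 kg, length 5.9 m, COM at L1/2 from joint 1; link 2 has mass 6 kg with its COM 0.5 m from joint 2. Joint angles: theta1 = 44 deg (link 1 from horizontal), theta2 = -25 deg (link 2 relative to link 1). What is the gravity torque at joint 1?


Horizontal distance from joint 1 to link-1 COM:
  x_c1 = (L1/2)*cos(t1) = 2.95 * 0.7193 = 2.1221 m
Horizontal distance from joint 1 to link-2 COM:
  x_c2 = L1*cos(t1) + Lc2*cos(t1+t2)
       = 5.9*0.7193 + 0.5*0.9455 = 4.7169 m
tau1 = m1*g*x_c1 + m2*g*x_c2
     = 7*9.81*2.1221 + 6*9.81*4.7169
     = 145.7213 + 277.6346
     = 423.356 Nm


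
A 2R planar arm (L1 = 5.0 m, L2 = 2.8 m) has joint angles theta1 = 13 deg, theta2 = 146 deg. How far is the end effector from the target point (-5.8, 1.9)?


End effector via forward kinematics:
x = L1*cos(t1) + L2*cos(t1+t2) = 2.2578
y = L1*sin(t1) + L2*sin(t1+t2) = 2.1282
Distance to target:
d = sqrt((-5.8 - 2.2578)^2 + (1.9 - 2.1282)^2)
= sqrt(64.9285 + 0.0521)
= 8.0611 m


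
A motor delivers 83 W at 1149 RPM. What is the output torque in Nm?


omega = 1149 * 2*pi/60 = 120.323 rad/s
tau = P / omega = 83 / 120.323
= 0.6898 Nm


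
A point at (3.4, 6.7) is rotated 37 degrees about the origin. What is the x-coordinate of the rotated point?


x' = x*cos(theta) - y*sin(theta)
cos(37 deg) = 0.7986, sin(37 deg) = 0.6018
x' = 3.4 * 0.7986 - 6.7 * 0.6018
= 2.7154 - 4.0322
= -1.3168


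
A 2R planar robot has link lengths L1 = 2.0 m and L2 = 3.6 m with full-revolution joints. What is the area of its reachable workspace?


r_max = L1 + L2 = 5.6 m
r_min = |L1 - L2| = 1.6 m
Area = pi*(r_max^2 - r_min^2)
= pi*(31.36 - 2.56)
= pi * 28.8
= 90.4779 m^2


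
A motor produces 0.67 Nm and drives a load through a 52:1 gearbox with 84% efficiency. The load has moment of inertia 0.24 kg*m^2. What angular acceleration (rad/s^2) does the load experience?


tau_out = tau_motor * N * eta
= 0.67 * 52 * 0.84 = 29.2656 Nm
alpha = tau_out / I = 29.2656 / 0.24
= 121.94 rad/s^2


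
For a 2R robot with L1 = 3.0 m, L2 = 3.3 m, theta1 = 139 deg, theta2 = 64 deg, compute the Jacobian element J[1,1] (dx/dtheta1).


J[1,1] = -L1*sin(t1) - L2*sin(t1+t2)
= -3.0*sin(139) - 3.3*sin(203)
= -0.6788


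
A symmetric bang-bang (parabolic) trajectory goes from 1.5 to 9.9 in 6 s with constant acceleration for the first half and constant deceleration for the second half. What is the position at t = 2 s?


Symmetric rest-to-rest: each phase covers (pf-p0)/2 in time T/2. 0.5*a*(T/2)^2 = (pf-p0)/2 => a = 4*(pf-p0)/T^2
a = 4*(9.9-1.5)/6^2 = 0.9333
t = 2 is in the acceleration phase (t <= T/2).
p = p0 + 0.5*a*t^2 = 1.5 + 0.5*0.9333*2^2
= 3.3667


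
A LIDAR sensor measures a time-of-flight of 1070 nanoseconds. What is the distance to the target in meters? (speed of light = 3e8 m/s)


tof = 1070 ns = 1.07e-06 s
dist = c * tof / 2
= 3e8 * 1.07e-06 / 2
= 160.5 m


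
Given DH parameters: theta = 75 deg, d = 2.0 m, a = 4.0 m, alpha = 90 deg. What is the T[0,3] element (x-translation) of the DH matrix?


T[0,3] = a * cos(theta)
= 4.0 * cos(75 deg)
= 4.0 * 0.2588
= 1.0353


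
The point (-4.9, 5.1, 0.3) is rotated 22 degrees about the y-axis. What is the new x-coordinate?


Rotation about y-axis: x' = x*cos(theta) + z*sin(theta)
= -4.9 * 0.9272 + 0.3 * 0.3746
= -4.4308


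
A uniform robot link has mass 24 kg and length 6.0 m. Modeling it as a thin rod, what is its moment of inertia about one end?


I = (1/3) * m * L^2
= (1/3) * 24 * 6.0^2
= 0.333333 * 24 * 36.0
= 288.0 kg*m^2


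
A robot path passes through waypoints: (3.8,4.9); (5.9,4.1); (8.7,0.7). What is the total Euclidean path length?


Segment lengths:
  seg1 = sqrt((2.1)^2 + (-0.8)^2) = 2.2472
  seg2 = sqrt((2.8)^2 + (-3.4)^2) = 4.4045
Total = 6.6518


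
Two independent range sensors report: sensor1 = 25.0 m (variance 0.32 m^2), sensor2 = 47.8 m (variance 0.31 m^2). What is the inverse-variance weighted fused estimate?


w1 = (1/var1) / (1/var1 + 1/var2)
   = 3.125 / (3.125 + 3.2258) = 0.4921
w2 = 1 - w1 = 0.5079
fused = w1*s1 + w2*s2 = 12.3016 + 24.2794
= 36.581 m


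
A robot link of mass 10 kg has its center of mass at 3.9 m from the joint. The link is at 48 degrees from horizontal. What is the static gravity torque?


tau = m*g*L*cos(angle)
= 10 * 9.81 * 3.9 * cos(48 deg)
= 10 * 9.81 * 3.9 * 0.6691
= 256.0027 Nm


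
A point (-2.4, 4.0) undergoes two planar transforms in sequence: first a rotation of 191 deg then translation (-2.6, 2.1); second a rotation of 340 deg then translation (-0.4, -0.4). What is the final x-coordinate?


After transform 1:
x1 = cos(191)*-2.4 - sin(191)*4.0 + -2.6 = 0.5191
y1 = sin(191)*-2.4 + cos(191)*4.0 + 2.1 = -1.3686
After transform 2:
x2 = cos(340)*0.5191 - sin(340)*-1.3686 + -0.4
= -0.3802


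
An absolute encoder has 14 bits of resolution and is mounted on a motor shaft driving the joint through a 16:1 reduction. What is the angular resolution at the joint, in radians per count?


counts = 2^14 = 16384
effective counts at joint = 16384 * 16 = 262144
resolution = 2*pi / 262144
= 2.3968e-05 rad/count


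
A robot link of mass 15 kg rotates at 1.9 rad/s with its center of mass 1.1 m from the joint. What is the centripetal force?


F = m * omega^2 * r
= 15 * 1.9^2 * 1.1
= 15 * 3.61 * 1.1
= 59.565 N


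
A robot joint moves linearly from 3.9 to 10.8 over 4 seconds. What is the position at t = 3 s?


s = t/T = 3/4 = 0.75
p(t) = p0 + (pf-p0)*s
= 3.9 + (10.8 - 3.9) * 0.75
= 9.075


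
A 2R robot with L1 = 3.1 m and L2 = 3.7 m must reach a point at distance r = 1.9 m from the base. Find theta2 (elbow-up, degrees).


cos(theta2) = (r^2 - L1^2 - L2^2) / (2*L1*L2)
cos(theta2) = (3.61 - 9.61 - 13.69) / 22.94
cos(theta2) = -0.858326
theta2 = 149.1292 degrees


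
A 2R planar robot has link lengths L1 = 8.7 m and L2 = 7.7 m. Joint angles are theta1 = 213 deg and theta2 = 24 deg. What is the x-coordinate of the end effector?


Convert angles to radians: theta1 = 3.7176, theta2 = 0.4189
x = L1*cos(theta1) + L2*cos(theta1+theta2)
x = -7.2964 + -4.1937
x = -11.4902


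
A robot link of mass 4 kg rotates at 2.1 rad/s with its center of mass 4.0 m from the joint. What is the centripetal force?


F = m * omega^2 * r
= 4 * 2.1^2 * 4.0
= 4 * 4.41 * 4.0
= 70.56 N


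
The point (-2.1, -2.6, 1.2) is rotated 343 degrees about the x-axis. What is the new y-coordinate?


Rotation about x-axis: y' = y*cos(theta) - z*sin(theta)
= -2.6 * 0.9563 - 1.2 * -0.2924
= -2.1355


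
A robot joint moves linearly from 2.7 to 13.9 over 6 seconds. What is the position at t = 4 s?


s = t/T = 4/6 = 0.6667
p(t) = p0 + (pf-p0)*s
= 2.7 + (13.9 - 2.7) * 0.6667
= 10.1667


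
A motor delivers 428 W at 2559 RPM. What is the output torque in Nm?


omega = 2559 * 2*pi/60 = 267.9779 rad/s
tau = P / omega = 428 / 267.9779
= 1.5971 Nm


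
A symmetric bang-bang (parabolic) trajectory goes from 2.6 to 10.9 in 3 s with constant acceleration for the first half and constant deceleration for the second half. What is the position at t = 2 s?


Symmetric rest-to-rest: each phase covers (pf-p0)/2 in time T/2. 0.5*a*(T/2)^2 = (pf-p0)/2 => a = 4*(pf-p0)/T^2
a = 4*(10.9-2.6)/3^2 = 3.6889
t = 2 is in the deceleration phase (t > T/2).
p = pf - 0.5*a*(T-t)^2 = 10.9 - 0.5*3.6889*1^2
= 9.0556


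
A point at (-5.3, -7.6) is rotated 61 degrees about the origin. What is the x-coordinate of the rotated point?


x' = x*cos(theta) - y*sin(theta)
cos(61 deg) = 0.4848, sin(61 deg) = 0.8746
x' = -5.3 * 0.4848 - -7.6 * 0.8746
= -2.5695 - -6.6471
= 4.0776


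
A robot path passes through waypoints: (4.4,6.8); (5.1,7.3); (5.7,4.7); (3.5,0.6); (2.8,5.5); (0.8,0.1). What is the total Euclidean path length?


Segment lengths:
  seg1 = sqrt((0.7)^2 + (0.5)^2) = 0.8602
  seg2 = sqrt((0.6)^2 + (-2.6)^2) = 2.6683
  seg3 = sqrt((-2.2)^2 + (-4.1)^2) = 4.653
  seg4 = sqrt((-0.7)^2 + (4.9)^2) = 4.9497
  seg5 = sqrt((-2.0)^2 + (-5.4)^2) = 5.7585
Total = 18.8897


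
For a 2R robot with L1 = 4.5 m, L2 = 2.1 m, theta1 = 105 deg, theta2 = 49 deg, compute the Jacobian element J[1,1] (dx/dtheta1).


J[1,1] = -L1*sin(t1) - L2*sin(t1+t2)
= -4.5*sin(105) - 2.1*sin(154)
= -5.2672


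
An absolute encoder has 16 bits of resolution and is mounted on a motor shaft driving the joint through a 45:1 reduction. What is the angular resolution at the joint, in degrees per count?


counts = 2^16 = 65536
effective counts at joint = 65536 * 45 = 2949120
resolution = 360 / 2949120
= 1.2207e-04 deg/count


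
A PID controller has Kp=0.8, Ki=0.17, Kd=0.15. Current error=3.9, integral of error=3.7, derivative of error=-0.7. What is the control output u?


u = Kp*e + Ki*int(e) + Kd*de/dt
= 0.8*3.9 + 0.17*3.7 + 0.15*(-0.7)
= 3.12 + 0.629 + -0.105
= 3.644


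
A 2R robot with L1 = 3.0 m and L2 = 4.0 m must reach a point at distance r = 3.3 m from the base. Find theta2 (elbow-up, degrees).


cos(theta2) = (r^2 - L1^2 - L2^2) / (2*L1*L2)
cos(theta2) = (10.89 - 9.0 - 16.0) / 24.0
cos(theta2) = -0.587917
theta2 = 126.0093 degrees


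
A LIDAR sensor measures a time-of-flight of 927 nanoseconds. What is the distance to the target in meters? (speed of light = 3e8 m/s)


tof = 927 ns = 9.27e-07 s
dist = c * tof / 2
= 3e8 * 9.27e-07 / 2
= 139.05 m


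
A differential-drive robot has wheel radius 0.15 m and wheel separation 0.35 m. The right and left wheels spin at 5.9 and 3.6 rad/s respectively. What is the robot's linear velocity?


vR = r*wR = 0.15*5.9 = 0.885 m/s
vL = r*wL = 0.15*3.6 = 0.54 m/s
v = (vR+vL)/2 = 0.7125 m/s
omega = (vR-vL)/L = 0.9857 rad/s
linear velocity = 0.7125 m/s


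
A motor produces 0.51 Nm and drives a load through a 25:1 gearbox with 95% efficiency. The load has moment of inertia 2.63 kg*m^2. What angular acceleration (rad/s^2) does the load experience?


tau_out = tau_motor * N * eta
= 0.51 * 25 * 0.95 = 12.1125 Nm
alpha = tau_out / I = 12.1125 / 2.63
= 4.6055 rad/s^2


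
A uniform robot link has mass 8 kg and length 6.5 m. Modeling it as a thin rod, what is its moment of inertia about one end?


I = (1/3) * m * L^2
= (1/3) * 8 * 6.5^2
= 0.333333 * 8 * 42.25
= 112.6667 kg*m^2


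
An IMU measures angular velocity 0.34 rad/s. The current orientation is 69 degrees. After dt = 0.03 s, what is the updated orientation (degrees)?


delta_theta = w * dt = 0.34 * 0.03 = 0.0102 rad
= 0.5844 deg
theta_new = 69 + 0.5844 = 69.5844 deg


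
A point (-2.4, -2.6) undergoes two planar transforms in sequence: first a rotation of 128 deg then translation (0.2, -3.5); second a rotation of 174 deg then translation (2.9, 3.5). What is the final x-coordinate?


After transform 1:
x1 = cos(128)*-2.4 - sin(128)*-2.6 + 0.2 = 3.7264
y1 = sin(128)*-2.4 + cos(128)*-2.6 + -3.5 = -3.7905
After transform 2:
x2 = cos(174)*3.7264 - sin(174)*-3.7905 + 2.9
= -0.4098


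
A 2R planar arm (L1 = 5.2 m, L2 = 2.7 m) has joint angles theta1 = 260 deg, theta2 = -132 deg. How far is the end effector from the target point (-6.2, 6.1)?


End effector via forward kinematics:
x = L1*cos(t1) + L2*cos(t1+t2) = -2.5653
y = L1*sin(t1) + L2*sin(t1+t2) = -2.9934
Distance to target:
d = sqrt((-6.2 - -2.5653)^2 + (6.1 - -2.9934)^2)
= sqrt(13.2114 + 82.6894)
= 9.7929 m


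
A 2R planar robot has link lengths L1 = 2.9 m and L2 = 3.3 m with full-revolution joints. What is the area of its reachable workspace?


r_max = L1 + L2 = 6.2 m
r_min = |L1 - L2| = 0.4 m
Area = pi*(r_max^2 - r_min^2)
= pi*(38.44 - 0.16)
= pi * 38.28
= 120.2602 m^2


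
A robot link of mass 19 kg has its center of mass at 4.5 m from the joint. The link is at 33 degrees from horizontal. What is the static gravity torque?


tau = m*g*L*cos(angle)
= 19 * 9.81 * 4.5 * cos(33 deg)
= 19 * 9.81 * 4.5 * 0.8387
= 703.4391 Nm


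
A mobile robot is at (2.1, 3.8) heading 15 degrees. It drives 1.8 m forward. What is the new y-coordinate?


y_new = y0 + d*sin(theta)
= 3.8 + 1.8*sin(15)
= 3.8 + 0.4659
= 4.2659


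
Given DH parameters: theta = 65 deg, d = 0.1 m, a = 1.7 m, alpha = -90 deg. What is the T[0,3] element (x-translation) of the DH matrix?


T[0,3] = a * cos(theta)
= 1.7 * cos(65 deg)
= 1.7 * 0.4226
= 0.7185


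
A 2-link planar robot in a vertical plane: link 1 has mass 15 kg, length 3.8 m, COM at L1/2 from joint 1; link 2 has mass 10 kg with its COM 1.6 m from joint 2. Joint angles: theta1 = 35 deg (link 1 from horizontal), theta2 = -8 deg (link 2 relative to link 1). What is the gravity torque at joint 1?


Horizontal distance from joint 1 to link-1 COM:
  x_c1 = (L1/2)*cos(t1) = 1.9 * 0.8192 = 1.5564 m
Horizontal distance from joint 1 to link-2 COM:
  x_c2 = L1*cos(t1) + Lc2*cos(t1+t2)
       = 3.8*0.8192 + 1.6*0.891 = 4.5384 m
tau1 = m1*g*x_c1 + m2*g*x_c2
     = 15*9.81*1.5564 + 10*9.81*4.5384
     = 229.0226 + 445.2159
     = 674.2385 Nm


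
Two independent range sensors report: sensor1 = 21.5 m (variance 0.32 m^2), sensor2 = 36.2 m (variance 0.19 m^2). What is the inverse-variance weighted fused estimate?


w1 = (1/var1) / (1/var1 + 1/var2)
   = 3.125 / (3.125 + 5.2632) = 0.3725
w2 = 1 - w1 = 0.6275
fused = w1*s1 + w2*s2 = 8.0098 + 22.7137
= 30.7235 m
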